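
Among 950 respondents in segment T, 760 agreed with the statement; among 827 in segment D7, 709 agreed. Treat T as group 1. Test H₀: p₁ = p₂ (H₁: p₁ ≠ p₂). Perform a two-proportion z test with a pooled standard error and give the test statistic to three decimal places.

z = -3.184

p̂₁ = 760/950 ≈ 0.80000, p̂₂ = 709/827 ≈ 0.85732.
Pooled p̂ = (760+709)/(950+827) = 1469/1777 = 0.82667.
SE = √(p̂(1−p̂)(1/n₁+1/n₂)) = √(0.82667·0.17333·0.00226182) = √(0.000324083) = 0.01800.
z = (0.80000 − 0.85732)/0.01800 = -0.05732/0.01800 = -3.184.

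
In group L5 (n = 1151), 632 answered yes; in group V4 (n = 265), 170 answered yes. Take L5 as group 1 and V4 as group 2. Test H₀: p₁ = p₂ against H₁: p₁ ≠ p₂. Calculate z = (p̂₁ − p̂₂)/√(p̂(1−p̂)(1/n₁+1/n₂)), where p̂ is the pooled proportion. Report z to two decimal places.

z = -2.74

p̂₁ = 632/1151 = 0.54909, p̂₂ = 170/265 = 0.64151.
Pooled p̂ = (632+170)/(1151+265) = 802/1416 = 0.56638.
SE = √(p̂(1−p̂)(1/n₁+1/n₂)) = √(0.56638·0.43362·0.00464239) = √(0.00114014) = 0.03377.
z = (0.54909 − 0.64151)/0.03377 = -0.09242/0.03377 = -2.74.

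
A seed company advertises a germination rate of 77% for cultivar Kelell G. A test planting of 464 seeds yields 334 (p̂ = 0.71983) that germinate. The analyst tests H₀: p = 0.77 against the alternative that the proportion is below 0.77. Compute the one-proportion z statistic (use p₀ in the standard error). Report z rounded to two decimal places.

p̂ = 334/464 ≈ 0.7198.
SE = √(p₀(1−p₀)/n) = √(0.1771/464) = 0.0195.
z = (0.7198 − 0.77)/0.0195 = -0.0502/0.0195 = -2.57.
p-value = P(Z < -2.568) ≈ 0.0051.

z = -2.57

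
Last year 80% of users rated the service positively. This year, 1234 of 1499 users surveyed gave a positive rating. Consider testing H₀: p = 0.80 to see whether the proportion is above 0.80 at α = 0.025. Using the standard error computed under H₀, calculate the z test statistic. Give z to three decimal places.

z = 2.247

p̂ = 1234/1499 ≈ 0.823215.
SE = √(p₀(1−p₀)/n) = √(0.16/1499) = 0.010331.
z = (0.823215 − 0.8)/0.010331 = 0.023215/0.010331 = 2.247.
p-value = P(Z > 2.247) ≈ 0.0123, so at α = 0.025 we reject H₀.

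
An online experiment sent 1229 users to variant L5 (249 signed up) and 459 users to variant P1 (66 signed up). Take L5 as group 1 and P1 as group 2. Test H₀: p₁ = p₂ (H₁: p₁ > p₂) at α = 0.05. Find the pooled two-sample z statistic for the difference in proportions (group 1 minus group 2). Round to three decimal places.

p̂₁ = 249/1229 ≈ 0.20260, p̂₂ = 66/459 ≈ 0.14379.
Pooled p̂ = (249+66)/(1229+459) = 315/1688 = 0.18661.
SE = √(0.151788 × 0.00299232) = 0.02131.
z = (0.20260 − 0.14379)/0.02131 = 0.05881/0.02131 = 2.760.
p-value = P(Z > 2.760) ≈ 0.0029. With α = 0.05, reject H₀.

z = 2.760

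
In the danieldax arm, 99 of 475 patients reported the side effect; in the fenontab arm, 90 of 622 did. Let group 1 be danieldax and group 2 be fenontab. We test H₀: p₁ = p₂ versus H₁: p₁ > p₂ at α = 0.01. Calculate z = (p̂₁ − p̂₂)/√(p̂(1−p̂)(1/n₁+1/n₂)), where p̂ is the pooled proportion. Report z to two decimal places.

p̂₁ = 99/475 = 0.2084, p̂₂ = 90/622 = 0.1447.
Pooled p̂ = (99+90)/(475+622) = 189/1097 = 0.1723.
SE = √(0.142605 × 0.00371298) = 0.0230.
z = (0.2084 − 0.1447)/0.0230 = 0.0637/0.0230 = 2.77.
p-value = P(Z > 2.769) ≈ 0.0028; since p < α = 0.01, reject H₀.

z = 2.77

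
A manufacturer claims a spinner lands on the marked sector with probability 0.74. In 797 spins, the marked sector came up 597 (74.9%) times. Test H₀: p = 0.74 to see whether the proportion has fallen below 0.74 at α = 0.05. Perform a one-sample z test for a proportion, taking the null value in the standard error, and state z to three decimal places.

p̂ = 597/797 ≈ 0.74906.
Standard error under H₀: √(0.74×0.26/797) = 0.01554.
z = (0.74906 − 0.74)/0.01554 = 0.00906/0.01554 = 0.583.
p-value = P(Z < 0.583) ≈ 0.7201. With α = 0.05, fail to reject H₀.

z = 0.583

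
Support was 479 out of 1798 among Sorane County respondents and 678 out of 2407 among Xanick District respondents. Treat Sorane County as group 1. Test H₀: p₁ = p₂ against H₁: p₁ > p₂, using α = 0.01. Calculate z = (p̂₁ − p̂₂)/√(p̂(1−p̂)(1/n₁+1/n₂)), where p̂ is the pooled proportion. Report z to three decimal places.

z = -1.097

p̂₁ = 479/1798 = 0.26641, p̂₂ = 678/2407 = 0.28168.
Pooled p̂ = (479+678)/(1798+2407) = 1157/4205 = 0.27515.
SE = √(p̂(1−p̂)(1/n₁+1/n₂)) = √(0.27515·0.72485·0.000971628) = √(0.000193783) = 0.01392.
z = (0.26641 − 0.28168)/0.01392 = -0.01527/0.01392 = -1.097.
p-value = P(Z > -1.097) ≈ 0.8637. With α = 0.01, fail to reject H₀.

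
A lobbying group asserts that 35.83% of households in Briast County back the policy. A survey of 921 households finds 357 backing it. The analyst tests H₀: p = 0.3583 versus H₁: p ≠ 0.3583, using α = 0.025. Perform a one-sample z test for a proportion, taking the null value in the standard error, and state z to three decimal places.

p̂ = 357/921 = 0.38762.
Standard error under H₀: √(0.3583×0.6417/921) = 0.01580.
z = (0.38762 − 0.3583)/0.01580 = 0.02932/0.01580 = 1.856.
p-value = 2·P(Z > 1.856) ≈ 0.0635; since p > α = 0.025, fail to reject H₀.

z = 1.856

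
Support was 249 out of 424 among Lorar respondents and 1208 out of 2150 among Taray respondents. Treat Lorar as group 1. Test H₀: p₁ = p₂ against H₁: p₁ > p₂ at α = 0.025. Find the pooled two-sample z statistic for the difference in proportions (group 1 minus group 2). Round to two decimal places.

p̂₁ = 249/424 ≈ 0.58726, p̂₂ = 1208/2150 ≈ 0.56186.
Pooled p̂ = (249+1208)/(424+2150) = 1457/2574 = 0.56605.
SE = √(0.245638 × 0.00282361) = 0.02634.
z = (0.58726 − 0.56186)/0.02634 = 0.02540/0.02634 = 0.96.
p-value = P(Z > 0.965) ≈ 0.1674; since p > α = 0.025, fail to reject H₀.

z = 0.96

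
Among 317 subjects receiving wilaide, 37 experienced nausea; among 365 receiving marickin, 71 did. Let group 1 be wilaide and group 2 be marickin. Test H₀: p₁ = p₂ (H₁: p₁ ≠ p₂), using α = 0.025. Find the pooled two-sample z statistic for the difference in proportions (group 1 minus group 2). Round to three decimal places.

p̂₁ = 37/317 = 0.11672, p̂₂ = 71/365 = 0.19452.
Pooled p̂ = (37+71)/(317+365) = 108/682 = 0.15836.
SE = √(0.133281 × 0.0058943) = 0.02803.
z = (0.11672 − 0.19452)/0.02803 = -0.07780/0.02803 = -2.776.
p-value = 2·P(Z > 2.776) ≈ 0.0055; since p < α = 0.025, reject H₀.

z = -2.776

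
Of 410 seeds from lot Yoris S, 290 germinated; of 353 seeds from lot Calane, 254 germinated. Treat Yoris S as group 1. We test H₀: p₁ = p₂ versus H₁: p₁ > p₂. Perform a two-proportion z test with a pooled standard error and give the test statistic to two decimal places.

p̂₁ = 290/410 = 0.7073, p̂₂ = 254/353 = 0.7195.
Pooled p̂ = (290+254)/(410+353) = 544/763 = 0.7130.
SE = √(p̂(1−p̂)(1/n₁+1/n₂)) = √(0.7130·0.2870·0.00527189) = √(0.00107885) = 0.0328.
z = (0.7073 − 0.7195)/0.0328 = -0.0122/0.0328 = -0.37.
p-value = P(Z > -0.372) ≈ 0.6452.

z = -0.37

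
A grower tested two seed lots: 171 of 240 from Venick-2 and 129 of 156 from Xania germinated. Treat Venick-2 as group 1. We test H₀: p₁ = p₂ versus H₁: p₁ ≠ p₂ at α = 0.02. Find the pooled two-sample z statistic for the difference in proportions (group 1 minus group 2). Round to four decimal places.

z = -2.5962

p̂₁ = 171/240 ≈ 0.712500, p̂₂ = 129/156 ≈ 0.826923.
Pooled p̂ = (171+129)/(240+156) = 300/396 = 0.757576.
SE = √(p̂(1−p̂)(1/n₁+1/n₂)) = √(0.757576·0.242424·0.0105769) = √(0.0019425) = 0.044074.
z = (0.712500 − 0.826923)/0.044074 = -0.114423/0.044074 = -2.5962.
Two-sided p-value ≈ 2·Φ(−2.596) = 0.0094. With α = 0.02, reject H₀.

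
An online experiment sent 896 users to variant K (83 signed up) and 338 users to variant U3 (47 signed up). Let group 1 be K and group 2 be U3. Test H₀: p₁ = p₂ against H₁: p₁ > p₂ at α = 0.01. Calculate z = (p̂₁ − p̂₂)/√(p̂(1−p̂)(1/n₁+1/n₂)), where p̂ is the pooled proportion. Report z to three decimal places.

p̂₁ = 83/896 = 0.092634, p̂₂ = 47/338 = 0.139053.
Pooled p̂ = (83+47)/(896+338) = 130/1234 = 0.105348.
SE = √(0.0942502 × 0.00407465) = 0.019597.
z = (0.092634 − 0.139053)/0.019597 = -0.046419/0.019597 = -2.369.
p-value = P(Z > -2.369) ≈ 0.9911; since p > α = 0.01, fail to reject H₀.

z = -2.369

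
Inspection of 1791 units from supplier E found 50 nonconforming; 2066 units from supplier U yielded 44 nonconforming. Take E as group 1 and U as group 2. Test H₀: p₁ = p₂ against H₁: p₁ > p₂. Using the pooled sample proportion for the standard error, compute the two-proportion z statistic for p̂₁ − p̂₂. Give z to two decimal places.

p̂₁ = 50/1791 = 0.02792, p̂₂ = 44/2066 = 0.02130.
Pooled p̂ = (50+44)/(1791+2066) = 94/3857 = 0.02437.
SE = √(0.0237773 × 0.00104237) = 0.00498.
z = (0.02792 − 0.02130)/0.00498 = 0.00662/0.00498 = 1.33.
p-value = P(Z > 1.330) ≈ 0.0918.

z = 1.33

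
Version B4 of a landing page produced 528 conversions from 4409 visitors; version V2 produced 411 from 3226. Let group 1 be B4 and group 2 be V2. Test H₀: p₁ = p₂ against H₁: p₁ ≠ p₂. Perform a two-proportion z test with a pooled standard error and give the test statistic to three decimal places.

p̂₁ = 528/4409 = 0.119755, p̂₂ = 411/3226 = 0.127402.
Pooled p̂ = (528+411)/(4409+3226) = 939/7635 = 0.122986.
SE = √(0.107861 × 0.00053679) = 0.007609.
z = (0.119755 − 0.127402)/0.007609 = -0.007647/0.007609 = -1.005.

z = -1.005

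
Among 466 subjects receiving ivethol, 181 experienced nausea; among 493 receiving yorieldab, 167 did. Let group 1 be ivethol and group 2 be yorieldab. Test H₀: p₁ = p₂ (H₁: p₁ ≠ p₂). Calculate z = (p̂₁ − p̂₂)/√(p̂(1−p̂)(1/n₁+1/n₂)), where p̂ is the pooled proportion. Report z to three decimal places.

p̂₁ = 181/466 = 0.38841, p̂₂ = 167/493 = 0.33874.
Pooled p̂ = (181+167)/(466+493) = 348/959 = 0.36288.
SE = √(p̂(1−p̂)(1/n₁+1/n₂)) = √(0.36288·0.63712·0.00417432) = √(0.000965093) = 0.03107.
z = (0.38841 − 0.33874)/0.03107 = 0.04967/0.03107 = 1.599.
p-value = 2·P(Z > 1.599) ≈ 0.1099.

z = 1.599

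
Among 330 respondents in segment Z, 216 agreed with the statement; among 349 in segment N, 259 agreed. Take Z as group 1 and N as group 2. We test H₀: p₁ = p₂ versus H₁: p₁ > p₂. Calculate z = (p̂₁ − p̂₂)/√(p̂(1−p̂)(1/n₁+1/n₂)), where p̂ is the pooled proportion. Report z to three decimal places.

z = -2.488

p̂₁ = 216/330 = 0.65455, p̂₂ = 259/349 = 0.74212.
Pooled p̂ = (216+259)/(330+349) = 475/679 = 0.69956.
SE = √(0.210177 × 0.00589563) = 0.03520.
z = (0.65455 − 0.74212)/0.03520 = -0.08757/0.03520 = -2.488.
p-value = P(Z > -2.488) ≈ 0.9936.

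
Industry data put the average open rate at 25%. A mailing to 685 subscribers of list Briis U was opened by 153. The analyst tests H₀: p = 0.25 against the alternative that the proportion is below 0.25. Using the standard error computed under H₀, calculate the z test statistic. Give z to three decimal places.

p̂ = 153/685 ≈ 0.223358.
Under H₀, SE = √(0.25·0.75/685) = √(0.000273723) = 0.016545.
z = (0.223358 − 0.25)/0.016545 = -0.026642/0.016545 = -1.610.

z = -1.610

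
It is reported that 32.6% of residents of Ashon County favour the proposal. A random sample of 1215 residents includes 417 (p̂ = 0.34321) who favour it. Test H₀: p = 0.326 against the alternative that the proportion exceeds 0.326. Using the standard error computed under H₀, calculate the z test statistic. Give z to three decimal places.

z = 1.280

p̂ = 417/1215 ≈ 0.34321.
SE = √(p₀(1−p₀)/n) = √(0.21972/1215) = 0.01345.
z = (0.34321 − 0.326)/0.01345 = 0.01721/0.01345 = 1.280.
p-value = P(Z > 1.280) ≈ 0.1003.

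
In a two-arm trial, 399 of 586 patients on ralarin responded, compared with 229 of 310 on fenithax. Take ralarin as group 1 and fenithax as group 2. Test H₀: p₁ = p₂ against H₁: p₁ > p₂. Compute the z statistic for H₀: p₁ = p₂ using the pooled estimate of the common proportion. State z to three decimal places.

z = -1.798

p̂₁ = 399/586 ≈ 0.68089, p̂₂ = 229/310 ≈ 0.73871.
Pooled p̂ = (399+229)/(586+310) = 628/896 = 0.70089.
SE = √(0.209642 × 0.00493229) = 0.03216.
z = (0.68089 − 0.73871)/0.03216 = -0.05782/0.03216 = -1.798.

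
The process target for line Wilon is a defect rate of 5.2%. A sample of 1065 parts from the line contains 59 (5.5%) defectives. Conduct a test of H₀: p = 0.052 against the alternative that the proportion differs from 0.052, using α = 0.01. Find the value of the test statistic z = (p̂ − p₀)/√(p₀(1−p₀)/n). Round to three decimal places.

z = 0.500

p̂ = 59/1065 ≈ 0.05540.
SE = √(p₀(1−p₀)/n) = √(0.049296/1065) = 0.00680.
z = (0.05540 − 0.052)/0.00680 = 0.00340/0.00680 = 0.500.
p-value = 2·P(Z > 0.500) ≈ 0.6174. With α = 0.01, fail to reject H₀.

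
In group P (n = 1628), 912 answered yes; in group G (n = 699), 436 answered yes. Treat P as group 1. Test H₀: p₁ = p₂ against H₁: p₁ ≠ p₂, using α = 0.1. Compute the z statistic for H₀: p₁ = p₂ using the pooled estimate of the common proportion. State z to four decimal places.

p̂₁ = 912/1628 = 0.560197, p̂₂ = 436/699 = 0.623748.
Pooled p̂ = (912+436)/(1628+699) = 1348/2327 = 0.579287.
SE = √(0.243714 × 0.00204487) = 0.022324.
z = (0.560197 − 0.623748)/0.022324 = -0.063551/0.022324 = -2.8468.
p-value = 2·P(Z > 2.847) ≈ 0.0044; since p < α = 0.1, reject H₀.

z = -2.8468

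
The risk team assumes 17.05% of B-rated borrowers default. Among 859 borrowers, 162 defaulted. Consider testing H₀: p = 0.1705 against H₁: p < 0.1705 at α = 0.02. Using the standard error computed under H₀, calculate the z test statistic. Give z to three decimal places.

p̂ = 162/859 ≈ 0.18859.
Standard error under H₀: √(0.1705×0.8295/859) = 0.01283.
z = (0.18859 − 0.1705)/0.01283 = 0.01809/0.01283 = 1.410.
p-value = P(Z < 1.410) ≈ 0.9207. With α = 0.02, fail to reject H₀.

z = 1.410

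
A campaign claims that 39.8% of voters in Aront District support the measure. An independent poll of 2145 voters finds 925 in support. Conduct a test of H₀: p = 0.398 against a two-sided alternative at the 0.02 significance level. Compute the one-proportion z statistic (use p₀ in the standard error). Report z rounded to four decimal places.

z = 3.1447

p̂ = 925/2145 ≈ 0.4312354.
SE = √(p₀(1−p₀)/n) = √(0.2396/2145) = 0.0105688.
z = (0.4312354 − 0.398)/0.0105688 = 0.0332354/0.0105688 = 3.1447.
Two-sided p-value ≈ 2·Φ(−3.145) = 0.0017. With α = 0.02, reject H₀.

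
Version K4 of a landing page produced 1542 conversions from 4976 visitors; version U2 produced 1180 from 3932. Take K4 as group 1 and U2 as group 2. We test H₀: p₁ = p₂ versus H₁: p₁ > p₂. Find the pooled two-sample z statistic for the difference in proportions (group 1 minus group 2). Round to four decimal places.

p̂₁ = 1542/4976 = 0.3098875, p̂₂ = 1180/3932 = 0.3001017.
Pooled p̂ = (1542+1180)/(4976+3932) = 2722/8908 = 0.3055680.
SE = √(p̂(1−p̂)(1/n₁+1/n₂)) = √(0.3055680·0.6944320·0.000455288) = √(9.66104e-05) = 0.0098291.
z = (0.3098875 − 0.3001017)/0.0098291 = 0.0097858/0.0098291 = 0.9956.
p-value = P(Z > 0.996) ≈ 0.1597.

z = 0.9956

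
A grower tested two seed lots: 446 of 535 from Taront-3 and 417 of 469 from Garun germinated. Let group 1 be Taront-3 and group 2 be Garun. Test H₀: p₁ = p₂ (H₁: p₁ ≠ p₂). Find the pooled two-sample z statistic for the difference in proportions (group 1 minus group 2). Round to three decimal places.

z = -2.524

p̂₁ = 446/535 = 0.833645, p̂₂ = 417/469 = 0.889126.
Pooled p̂ = (446+417)/(535+469) = 863/1004 = 0.859562.
SE = √(p̂(1−p̂)(1/n₁+1/n₂)) = √(0.859562·0.140438·0.00400136) = √(0.000483025) = 0.021978.
z = (0.833645 − 0.889126)/0.021978 = -0.055481/0.021978 = -2.524.
p-value = 2·P(Z > 2.524) ≈ 0.0116.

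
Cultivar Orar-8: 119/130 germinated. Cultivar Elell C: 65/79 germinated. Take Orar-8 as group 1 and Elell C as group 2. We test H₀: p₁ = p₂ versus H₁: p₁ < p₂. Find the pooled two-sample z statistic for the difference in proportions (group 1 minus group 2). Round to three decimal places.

p̂₁ = 119/130 ≈ 0.91538, p̂₂ = 65/79 ≈ 0.82278.
Pooled p̂ = (119+65)/(130+79) = 184/209 = 0.88038.
SE = √(p̂(1−p̂)(1/n₁+1/n₂)) = √(0.88038·0.11962·0.0203505) = √(0.00214309) = 0.04629.
z = (0.91538 − 0.82278)/0.04629 = 0.09260/0.04629 = 2.000.

z = 2.000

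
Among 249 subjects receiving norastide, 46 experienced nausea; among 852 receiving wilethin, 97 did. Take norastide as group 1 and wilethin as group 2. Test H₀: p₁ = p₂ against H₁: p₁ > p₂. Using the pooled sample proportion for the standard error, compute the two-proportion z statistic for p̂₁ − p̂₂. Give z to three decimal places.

p̂₁ = 46/249 ≈ 0.18474, p̂₂ = 97/852 ≈ 0.11385.
Pooled p̂ = (46+97)/(249+852) = 143/1101 = 0.12988.
SE = √(p̂(1−p̂)(1/n₁+1/n₂)) = √(0.12988·0.87012·0.00518977) = √(0.00058651) = 0.02422.
z = (0.18474 − 0.11385)/0.02422 = 0.07089/0.02422 = 2.927.

z = 2.927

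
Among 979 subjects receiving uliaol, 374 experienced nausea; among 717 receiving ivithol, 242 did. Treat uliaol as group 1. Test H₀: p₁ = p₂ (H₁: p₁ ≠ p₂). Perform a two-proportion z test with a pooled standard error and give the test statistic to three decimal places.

p̂₁ = 374/979 = 0.382022, p̂₂ = 242/717 = 0.337517.
Pooled p̂ = (374+242)/(979+717) = 616/1696 = 0.363208.
SE = √(p̂(1−p̂)(1/n₁+1/n₂)) = √(0.363208·0.636792·0.00241615) = √(0.000558826) = 0.023640.
z = (0.382022 − 0.337517)/0.023640 = 0.044505/0.023640 = 1.883.

z = 1.883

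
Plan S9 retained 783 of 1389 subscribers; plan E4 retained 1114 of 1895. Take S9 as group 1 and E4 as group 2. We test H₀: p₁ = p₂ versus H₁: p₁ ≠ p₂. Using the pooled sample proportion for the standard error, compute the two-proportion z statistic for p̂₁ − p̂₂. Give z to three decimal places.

z = -1.384

p̂₁ = 783/1389 ≈ 0.56371, p̂₂ = 1114/1895 ≈ 0.58786.
Pooled p̂ = (783+1114)/(1389+1895) = 1897/3284 = 0.57765.
SE = √(0.243971 × 0.00124765) = 0.01745.
z = (0.56371 − 0.58786)/0.01745 = -0.02415/0.01745 = -1.384.
p-value = 2·P(Z > 1.384) ≈ 0.1663.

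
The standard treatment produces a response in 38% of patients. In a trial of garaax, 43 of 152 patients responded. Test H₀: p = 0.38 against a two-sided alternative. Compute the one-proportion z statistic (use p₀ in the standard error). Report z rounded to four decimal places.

p̂ = 43/152 ≈ 0.282895.
Under H₀, SE = √(0.38·0.62/152) = √(0.00155) = 0.039370.
z = (0.282895 − 0.38)/0.039370 = -0.097105/0.039370 = -2.4665.

z = -2.4665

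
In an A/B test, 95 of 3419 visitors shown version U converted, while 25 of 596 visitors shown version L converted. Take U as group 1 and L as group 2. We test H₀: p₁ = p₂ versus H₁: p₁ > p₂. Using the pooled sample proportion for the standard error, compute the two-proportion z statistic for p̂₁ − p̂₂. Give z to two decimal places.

z = -1.87

p̂₁ = 95/3419 = 0.02779, p̂₂ = 25/596 = 0.04195.
Pooled p̂ = (95+25)/(3419+596) = 120/4015 = 0.02989.
SE = √(p̂(1−p̂)(1/n₁+1/n₂)) = √(0.02989·0.97011·0.00197034) = √(5.71292e-05) = 0.00756.
z = (0.02779 − 0.04195)/0.00756 = -0.01416/0.00756 = -1.87.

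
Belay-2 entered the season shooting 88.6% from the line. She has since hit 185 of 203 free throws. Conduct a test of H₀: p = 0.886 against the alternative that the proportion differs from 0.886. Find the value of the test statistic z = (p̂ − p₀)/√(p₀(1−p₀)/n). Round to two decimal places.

p̂ = 185/203 ≈ 0.91133.
SE = √(p₀(1−p₀)/n) = √(0.101/203) = 0.02231.
z = (0.91133 − 0.886)/0.02231 = 0.02533/0.02231 = 1.14.
Two-sided p-value ≈ 2·Φ(−1.136) = 0.2561.

z = 1.14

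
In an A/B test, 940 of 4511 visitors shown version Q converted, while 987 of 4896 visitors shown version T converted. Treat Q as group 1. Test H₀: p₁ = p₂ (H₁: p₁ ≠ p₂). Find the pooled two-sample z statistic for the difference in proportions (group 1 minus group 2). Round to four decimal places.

z = 0.8148

p̂₁ = 940/4511 ≈ 0.2083795, p̂₂ = 987/4896 ≈ 0.2015931.
Pooled p̂ = (940+987)/(4511+4896) = 1927/9407 = 0.2048475.
SE = √(p̂(1−p̂)(1/n₁+1/n₂)) = √(0.2048475·0.7951525·0.000425929) = √(6.93774e-05) = 0.0083293.
z = (0.2083795 − 0.2015931)/0.0083293 = 0.0067864/0.0083293 = 0.8148.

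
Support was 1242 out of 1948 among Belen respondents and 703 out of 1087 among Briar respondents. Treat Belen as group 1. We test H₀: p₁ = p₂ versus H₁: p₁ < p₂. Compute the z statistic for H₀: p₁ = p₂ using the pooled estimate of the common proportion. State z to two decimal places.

z = -0.50

p̂₁ = 1242/1948 ≈ 0.6376, p̂₂ = 703/1087 ≈ 0.6467.
Pooled p̂ = (1242+703)/(1948+1087) = 1945/3035 = 0.6409.
SE = √(0.230159 × 0.00143331) = 0.0182.
z = (0.6376 − 0.6467)/0.0182 = -0.0091/0.0182 = -0.50.
p-value = P(Z < -0.504) ≈ 0.3071.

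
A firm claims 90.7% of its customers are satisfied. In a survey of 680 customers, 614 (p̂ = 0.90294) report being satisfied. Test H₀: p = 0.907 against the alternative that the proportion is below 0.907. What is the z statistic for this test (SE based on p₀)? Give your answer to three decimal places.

z = -0.364

p̂ = 614/680 ≈ 0.90294.
Under H₀, SE = √(0.907·0.093/680) = √(0.000124046) = 0.01114.
z = (0.90294 − 0.907)/0.01114 = -0.00406/0.01114 = -0.364.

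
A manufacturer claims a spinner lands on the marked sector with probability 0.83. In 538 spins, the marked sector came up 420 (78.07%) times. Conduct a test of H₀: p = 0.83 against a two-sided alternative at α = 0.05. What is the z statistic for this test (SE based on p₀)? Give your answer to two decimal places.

z = -3.05

p̂ = 420/538 = 0.78067.
Standard error under H₀: √(0.83×0.17/538) = 0.01619.
z = (0.78067 − 0.83)/0.01619 = -0.04933/0.01619 = -3.05.
p-value = 2·P(Z > 3.046) ≈ 0.0023. With α = 0.05, reject H₀.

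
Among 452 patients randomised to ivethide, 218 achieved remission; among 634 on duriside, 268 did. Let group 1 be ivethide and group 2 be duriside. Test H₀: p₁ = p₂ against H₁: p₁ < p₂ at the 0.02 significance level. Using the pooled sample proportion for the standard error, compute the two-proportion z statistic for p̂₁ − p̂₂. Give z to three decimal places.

p̂₁ = 218/452 = 0.48230, p̂₂ = 268/634 = 0.42271.
Pooled p̂ = (218+268)/(452+634) = 486/1086 = 0.44751.
SE = √(0.247245 × 0.00378968) = 0.03061.
z = (0.48230 − 0.42271)/0.03061 = 0.05959/0.03061 = 1.947.
p-value = P(Z < 1.947) ≈ 0.9742, so at α = 0.02 we fail to reject H₀.

z = 1.947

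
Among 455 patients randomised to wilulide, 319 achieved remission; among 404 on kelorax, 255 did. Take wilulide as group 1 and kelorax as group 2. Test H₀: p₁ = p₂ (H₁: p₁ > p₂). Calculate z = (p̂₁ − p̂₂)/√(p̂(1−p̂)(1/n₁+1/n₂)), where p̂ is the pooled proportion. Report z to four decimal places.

p̂₁ = 319/455 ≈ 0.701099, p̂₂ = 255/404 ≈ 0.631188.
Pooled p̂ = (319+255)/(455+404) = 574/859 = 0.668219.
SE = √(p̂(1−p̂)(1/n₁+1/n₂)) = √(0.668219·0.331781·0.00467305) = √(0.00103603) = 0.032187.
z = (0.701099 − 0.631188)/0.032187 = 0.069911/0.032187 = 2.1720.
p-value = P(Z > 2.172) ≈ 0.0149.

z = 2.1720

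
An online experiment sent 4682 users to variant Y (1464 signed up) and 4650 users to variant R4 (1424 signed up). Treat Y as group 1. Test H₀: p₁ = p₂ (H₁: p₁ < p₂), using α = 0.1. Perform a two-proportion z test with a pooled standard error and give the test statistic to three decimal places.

p̂₁ = 1464/4682 ≈ 0.31269, p̂₂ = 1424/4650 ≈ 0.30624.
Pooled p̂ = (1464+1424)/(4682+4650) = 2888/9332 = 0.30947.
SE = √(p̂(1−p̂)(1/n₁+1/n₂)) = √(0.30947·0.69053·0.000428638) = √(9.15996e-05) = 0.00957.
z = (0.31269 − 0.30624)/0.00957 = 0.00645/0.00957 = 0.674.
p-value = P(Z < 0.674) ≈ 0.7498; since p > α = 0.1, fail to reject H₀.

z = 0.674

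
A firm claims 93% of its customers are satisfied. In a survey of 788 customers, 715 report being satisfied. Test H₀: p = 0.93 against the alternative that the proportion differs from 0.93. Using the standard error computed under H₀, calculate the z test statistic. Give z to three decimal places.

z = -2.491

p̂ = 715/788 = 0.90736.
SE = √(p₀(1−p₀)/n) = √(0.0651/788) = 0.00909.
z = (0.90736 − 0.93)/0.00909 = -0.02264/0.00909 = -2.491.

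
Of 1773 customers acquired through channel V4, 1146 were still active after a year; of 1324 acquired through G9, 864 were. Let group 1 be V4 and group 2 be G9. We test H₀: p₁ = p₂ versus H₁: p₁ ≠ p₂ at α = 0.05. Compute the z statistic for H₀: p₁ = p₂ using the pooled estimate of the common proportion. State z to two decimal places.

z = -0.36

p̂₁ = 1146/1773 = 0.6464, p̂₂ = 864/1324 = 0.6526.
Pooled p̂ = (1146+864)/(1773+1324) = 2010/3097 = 0.6490.
SE = √(p̂(1−p̂)(1/n₁+1/n₂)) = √(0.6490·0.3510·0.0013193) = √(0.00030053) = 0.0173.
z = (0.6464 − 0.6526)/0.0173 = -0.0062/0.0173 = -0.36.
p-value = 2·P(Z > 0.358) ≈ 0.7204; since p > α = 0.05, fail to reject H₀.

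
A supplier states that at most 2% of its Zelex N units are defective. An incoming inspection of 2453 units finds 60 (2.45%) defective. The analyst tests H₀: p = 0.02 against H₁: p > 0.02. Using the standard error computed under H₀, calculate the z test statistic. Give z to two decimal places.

p̂ = 60/2453 ≈ 0.02446.
SE = √(p₀(1−p₀)/n) = √(0.0196/2453) = 0.00283.
z = (0.02446 − 0.02)/0.00283 = 0.00446/0.00283 = 1.58.
p-value = P(Z > 1.578) ≈ 0.0573.

z = 1.58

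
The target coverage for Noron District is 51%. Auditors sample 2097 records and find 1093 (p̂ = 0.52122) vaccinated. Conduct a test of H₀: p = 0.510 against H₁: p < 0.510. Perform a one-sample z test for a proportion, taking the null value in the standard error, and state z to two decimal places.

p̂ = 1093/2097 = 0.5212.
SE = √(p₀(1−p₀)/n) = √(0.2499/2097) = 0.0109.
z = (0.5212 − 0.51)/0.0109 = 0.0112/0.0109 = 1.03.
p-value = P(Z < 1.028) ≈ 0.8480.

z = 1.03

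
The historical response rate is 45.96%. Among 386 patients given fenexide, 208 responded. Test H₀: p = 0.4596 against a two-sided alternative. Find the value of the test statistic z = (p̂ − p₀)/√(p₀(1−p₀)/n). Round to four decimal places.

p̂ = 208/386 = 0.5388601.
SE = √(p₀(1−p₀)/n) = √(0.24837/386) = 0.0253661.
z = (0.5388601 − 0.4596)/0.0253661 = 0.0792601/0.0253661 = 3.1246.

z = 3.1246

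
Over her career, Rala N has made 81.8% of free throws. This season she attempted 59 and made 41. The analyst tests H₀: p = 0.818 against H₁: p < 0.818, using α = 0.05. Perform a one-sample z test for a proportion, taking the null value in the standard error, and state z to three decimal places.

p̂ = 41/59 = 0.69492.
Standard error under H₀: √(0.818×0.182/59) = 0.05023.
z = (0.69492 − 0.818)/0.05023 = -0.12308/0.05023 = -2.450.
p-value = P(Z < -2.450) ≈ 0.0071; since p < α = 0.05, reject H₀.

z = -2.450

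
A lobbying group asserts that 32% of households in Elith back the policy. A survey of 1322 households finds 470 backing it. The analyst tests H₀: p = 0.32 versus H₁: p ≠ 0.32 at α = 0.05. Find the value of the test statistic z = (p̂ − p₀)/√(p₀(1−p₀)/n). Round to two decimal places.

z = 2.77

p̂ = 470/1322 = 0.3555.
Standard error under H₀: √(0.32×0.68/1322) = 0.0128.
z = (0.3555 − 0.32)/0.0128 = 0.0355/0.0128 = 2.77.
p-value = 2·P(Z > 2.769) ≈ 0.0056. With α = 0.05, reject H₀.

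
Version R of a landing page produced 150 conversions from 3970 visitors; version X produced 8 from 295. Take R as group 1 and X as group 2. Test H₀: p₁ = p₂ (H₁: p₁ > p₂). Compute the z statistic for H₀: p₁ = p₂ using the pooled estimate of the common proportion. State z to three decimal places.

p̂₁ = 150/3970 = 0.037783, p̂₂ = 8/295 = 0.027119.
Pooled p̂ = (150+8)/(3970+295) = 158/4265 = 0.037046.
SE = √(p̂(1−p̂)(1/n₁+1/n₂)) = √(0.037046·0.962954·0.00364172) = √(0.000129912) = 0.011398.
z = (0.037783 − 0.027119)/0.011398 = 0.010664/0.011398 = 0.936.

z = 0.936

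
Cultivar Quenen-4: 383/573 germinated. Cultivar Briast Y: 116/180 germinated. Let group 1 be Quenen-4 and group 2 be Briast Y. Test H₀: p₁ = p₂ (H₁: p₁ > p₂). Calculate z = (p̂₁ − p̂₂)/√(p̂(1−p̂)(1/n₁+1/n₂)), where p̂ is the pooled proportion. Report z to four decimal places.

z = 0.5933

p̂₁ = 383/573 ≈ 0.668412, p̂₂ = 116/180 ≈ 0.644444.
Pooled p̂ = (383+116)/(573+180) = 499/753 = 0.662683.
SE = √(p̂(1−p̂)(1/n₁+1/n₂)) = √(0.662683·0.337317·0.00730076) = √(0.00163197) = 0.040398.
z = (0.668412 − 0.644444)/0.040398 = 0.023968/0.040398 = 0.5933.
p-value = P(Z > 0.593) ≈ 0.2765.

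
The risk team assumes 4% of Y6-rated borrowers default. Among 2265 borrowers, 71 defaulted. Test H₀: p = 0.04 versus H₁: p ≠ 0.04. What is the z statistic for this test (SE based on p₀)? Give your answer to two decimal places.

z = -2.10

p̂ = 71/2265 ≈ 0.03135.
SE = √(p₀(1−p₀)/n) = √(0.0384/2265) = 0.00412.
z = (0.03135 − 0.04)/0.00412 = -0.00865/0.00412 = -2.10.
Two-sided p-value ≈ 2·Φ(−2.102) = 0.0356.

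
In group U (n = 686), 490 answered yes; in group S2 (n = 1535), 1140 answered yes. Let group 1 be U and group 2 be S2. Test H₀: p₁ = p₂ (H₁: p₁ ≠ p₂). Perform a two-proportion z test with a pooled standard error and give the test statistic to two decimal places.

z = -1.40

p̂₁ = 490/686 = 0.7143, p̂₂ = 1140/1535 = 0.7427.
Pooled p̂ = (490+1140)/(686+1535) = 1630/2221 = 0.7339.
SE = √(0.195289 × 0.00210919) = 0.0203.
z = (0.7143 − 0.7427)/0.0203 = -0.0284/0.0203 = -1.40.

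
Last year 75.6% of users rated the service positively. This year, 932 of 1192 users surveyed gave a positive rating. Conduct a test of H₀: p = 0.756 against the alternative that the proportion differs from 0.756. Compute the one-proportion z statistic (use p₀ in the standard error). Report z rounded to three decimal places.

p̂ = 932/1192 = 0.78188.
SE = √(p₀(1−p₀)/n) = √(0.18446/1192) = 0.01244.
z = (0.78188 − 0.756)/0.01244 = 0.02588/0.01244 = 2.080.

z = 2.080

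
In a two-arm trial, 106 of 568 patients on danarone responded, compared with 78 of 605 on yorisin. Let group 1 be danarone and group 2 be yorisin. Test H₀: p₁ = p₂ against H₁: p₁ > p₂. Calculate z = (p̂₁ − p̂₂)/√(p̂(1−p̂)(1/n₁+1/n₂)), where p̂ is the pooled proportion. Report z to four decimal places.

p̂₁ = 106/568 = 0.1866197, p̂₂ = 78/605 = 0.1289256.
Pooled p̂ = (106+78)/(568+605) = 184/1173 = 0.1568627.
SE = √(p̂(1−p̂)(1/n₁+1/n₂)) = √(0.1568627·0.8431373·0.00341346) = √(0.000451453) = 0.0212474.
z = (0.1866197 − 0.1289256)/0.0212474 = 0.0576941/0.0212474 = 2.7153.

z = 2.7153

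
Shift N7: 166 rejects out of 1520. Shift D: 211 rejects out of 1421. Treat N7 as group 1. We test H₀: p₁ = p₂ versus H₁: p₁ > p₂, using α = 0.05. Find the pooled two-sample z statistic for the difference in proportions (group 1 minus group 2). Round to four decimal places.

p̂₁ = 166/1520 ≈ 0.1092105, p̂₂ = 211/1421 ≈ 0.1484870.
Pooled p̂ = (166+211)/(1520+1421) = 377/2941 = 0.1281877.
SE = √(0.111756 × 0.00136162) = 0.0123357.
z = (0.1092105 − 0.1484870)/0.0123357 = -0.0392765/0.0123357 = -3.1840.
p-value = P(Z > -3.184) ≈ 0.9993, so at α = 0.05 we fail to reject H₀.

z = -3.1840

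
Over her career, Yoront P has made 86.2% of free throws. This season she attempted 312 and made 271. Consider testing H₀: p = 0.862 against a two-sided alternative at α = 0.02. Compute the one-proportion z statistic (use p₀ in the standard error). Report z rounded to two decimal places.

p̂ = 271/312 ≈ 0.8686.
Standard error under H₀: √(0.862×0.138/312) = 0.0195.
z = (0.8686 − 0.862)/0.0195 = 0.0066/0.0195 = 0.34.
p-value = 2·P(Z > 0.337) ≈ 0.7358, so at α = 0.02 we fail to reject H₀.

z = 0.34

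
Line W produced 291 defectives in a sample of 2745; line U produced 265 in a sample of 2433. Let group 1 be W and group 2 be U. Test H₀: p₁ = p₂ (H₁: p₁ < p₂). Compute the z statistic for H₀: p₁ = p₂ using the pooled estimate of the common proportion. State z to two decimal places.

p̂₁ = 291/2745 ≈ 0.1060, p̂₂ = 265/2433 ≈ 0.1089.
Pooled p̂ = (291+265)/(2745+2433) = 556/5178 = 0.1074.
SE = √(0.0958475 × 0.000775314) = 0.0086.
z = (0.1060 − 0.1089)/0.0086 = -0.0029/0.0086 = -0.34.
p-value = P(Z < -0.337) ≈ 0.3679.

z = -0.34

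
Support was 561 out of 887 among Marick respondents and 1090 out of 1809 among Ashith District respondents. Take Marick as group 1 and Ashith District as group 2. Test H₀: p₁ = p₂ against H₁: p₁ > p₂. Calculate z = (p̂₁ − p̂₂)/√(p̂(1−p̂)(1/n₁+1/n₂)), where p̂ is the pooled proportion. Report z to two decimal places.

p̂₁ = 561/887 ≈ 0.6325, p̂₂ = 1090/1809 ≈ 0.6025.
Pooled p̂ = (561+1090)/(887+1809) = 1651/2696 = 0.6124.
SE = √(0.237369 × 0.00168019) = 0.0200.
z = (0.6325 − 0.6025)/0.0200 = 0.0300/0.0200 = 1.50.
p-value = P(Z > 1.499) ≈ 0.0670.

z = 1.50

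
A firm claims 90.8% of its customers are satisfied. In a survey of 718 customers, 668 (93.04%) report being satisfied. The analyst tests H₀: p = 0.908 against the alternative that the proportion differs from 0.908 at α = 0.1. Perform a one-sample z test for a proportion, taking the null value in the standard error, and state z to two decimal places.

z = 2.07

p̂ = 668/718 ≈ 0.9304.
SE = √(p₀(1−p₀)/n) = √(0.083536/718) = 0.0108.
z = (0.9304 − 0.908)/0.0108 = 0.0224/0.0108 = 2.07.
p-value = 2·P(Z > 2.073) ≈ 0.0382, so at α = 0.1 we reject H₀.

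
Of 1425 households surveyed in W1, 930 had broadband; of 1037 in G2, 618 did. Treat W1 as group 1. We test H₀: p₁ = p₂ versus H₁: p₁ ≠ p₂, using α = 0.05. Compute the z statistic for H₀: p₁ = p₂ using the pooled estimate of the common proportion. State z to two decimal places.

z = 2.87

p̂₁ = 930/1425 = 0.65263, p̂₂ = 618/1037 = 0.59595.
Pooled p̂ = (930+618)/(1425+1037) = 1548/2462 = 0.62876.
SE = √(0.233422 × 0.00166607) = 0.01972.
z = (0.65263 − 0.59595)/0.01972 = 0.05668/0.01972 = 2.87.
Two-sided p-value ≈ 2·Φ(−2.874) = 0.0040, so at α = 0.05 we reject H₀.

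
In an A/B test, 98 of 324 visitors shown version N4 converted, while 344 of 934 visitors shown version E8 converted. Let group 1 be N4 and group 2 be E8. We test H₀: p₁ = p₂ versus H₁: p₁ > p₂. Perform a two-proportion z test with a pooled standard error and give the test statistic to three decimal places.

p̂₁ = 98/324 ≈ 0.30247, p̂₂ = 344/934 ≈ 0.36831.
Pooled p̂ = (98+344)/(324+934) = 442/1258 = 0.35135.
SE = √(0.227904 × 0.00415708) = 0.03078.
z = (0.30247 − 0.36831)/0.03078 = -0.06584/0.03078 = -2.139.
p-value = P(Z > -2.139) ≈ 0.9838.

z = -2.139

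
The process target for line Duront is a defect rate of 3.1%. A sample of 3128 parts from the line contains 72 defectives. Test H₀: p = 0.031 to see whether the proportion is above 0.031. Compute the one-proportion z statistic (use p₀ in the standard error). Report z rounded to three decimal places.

z = -2.576

p̂ = 72/3128 = 0.023018.
SE = √(p₀(1−p₀)/n) = √(0.030039/3128) = 0.003099.
z = (0.023018 − 0.031)/0.003099 = -0.007982/0.003099 = -2.576.
p-value = P(Z > -2.576) ≈ 0.9950.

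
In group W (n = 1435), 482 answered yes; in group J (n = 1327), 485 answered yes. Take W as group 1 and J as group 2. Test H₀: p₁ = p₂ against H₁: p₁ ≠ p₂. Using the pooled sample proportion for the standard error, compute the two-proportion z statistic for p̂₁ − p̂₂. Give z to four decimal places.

z = -1.6292

p̂₁ = 482/1435 ≈ 0.335889, p̂₂ = 485/1327 ≈ 0.365486.
Pooled p̂ = (482+485)/(1435+1327) = 967/2762 = 0.350109.
SE = √(0.227533 × 0.00145044) = 0.018167.
z = (0.335889 − 0.365486)/0.018167 = -0.029597/0.018167 = -1.6292.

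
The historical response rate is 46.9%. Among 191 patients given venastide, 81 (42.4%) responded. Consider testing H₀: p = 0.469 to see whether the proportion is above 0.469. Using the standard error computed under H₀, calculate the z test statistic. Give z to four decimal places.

p̂ = 81/191 ≈ 0.424084.
Standard error under H₀: √(0.469×0.531/191) = 0.036109.
z = (0.424084 − 0.469)/0.036109 = -0.044916/0.036109 = -1.2439.
p-value = P(Z > -1.244) ≈ 0.8932.

z = -1.2439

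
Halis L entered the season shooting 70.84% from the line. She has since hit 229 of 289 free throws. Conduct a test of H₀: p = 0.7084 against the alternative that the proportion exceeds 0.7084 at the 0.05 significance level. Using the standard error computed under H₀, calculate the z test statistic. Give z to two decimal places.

p̂ = 229/289 = 0.79239.
SE = √(p₀(1−p₀)/n) = √(0.20657/289) = 0.02674.
z = (0.79239 − 0.7084)/0.02674 = 0.08399/0.02674 = 3.14.
p-value = P(Z > 3.141) ≈ 0.0008. With α = 0.05, reject H₀.

z = 3.14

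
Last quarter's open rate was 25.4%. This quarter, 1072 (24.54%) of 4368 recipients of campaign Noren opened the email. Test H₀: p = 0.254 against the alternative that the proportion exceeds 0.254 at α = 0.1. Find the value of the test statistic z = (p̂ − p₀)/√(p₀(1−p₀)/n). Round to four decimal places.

z = -1.3025

p̂ = 1072/4368 = 0.2454212.
Under H₀, SE = √(0.254·0.746/4368) = √(4.338e-05) = 0.0065864.
z = (0.2454212 − 0.254)/0.0065864 = -0.0085788/0.0065864 = -1.3025.
p-value = P(Z > -1.303) ≈ 0.9036; since p > α = 0.1, fail to reject H₀.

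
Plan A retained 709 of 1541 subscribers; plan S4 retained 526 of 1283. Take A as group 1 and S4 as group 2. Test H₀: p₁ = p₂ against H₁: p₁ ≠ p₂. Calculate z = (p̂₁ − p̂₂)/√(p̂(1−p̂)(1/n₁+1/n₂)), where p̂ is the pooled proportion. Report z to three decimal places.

p̂₁ = 709/1541 ≈ 0.46009, p̂₂ = 526/1283 ≈ 0.40998.
Pooled p̂ = (709+526)/(1541+1283) = 1235/2824 = 0.43732.
SE = √(0.246072 × 0.00142835) = 0.01875.
z = (0.46009 − 0.40998)/0.01875 = 0.05011/0.01875 = 2.673.
Two-sided p-value ≈ 2·Φ(−2.673) = 0.0075.

z = 2.673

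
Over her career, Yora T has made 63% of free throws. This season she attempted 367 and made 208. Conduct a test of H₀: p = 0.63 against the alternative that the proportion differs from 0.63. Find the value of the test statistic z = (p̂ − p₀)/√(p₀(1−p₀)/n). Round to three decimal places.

p̂ = 208/367 ≈ 0.566757.
SE = √(p₀(1−p₀)/n) = √(0.2331/367) = 0.025202.
z = (0.566757 − 0.63)/0.025202 = -0.063243/0.025202 = -2.509.

z = -2.509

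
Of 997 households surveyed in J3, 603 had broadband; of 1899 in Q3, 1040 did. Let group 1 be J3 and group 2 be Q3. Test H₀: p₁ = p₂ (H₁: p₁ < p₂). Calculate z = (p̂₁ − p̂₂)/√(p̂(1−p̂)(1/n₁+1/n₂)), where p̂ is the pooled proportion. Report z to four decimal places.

z = 2.9498

p̂₁ = 603/997 = 0.6048144, p̂₂ = 1040/1899 = 0.5476567.
Pooled p̂ = (603+1040)/(997+1899) = 1643/2896 = 0.5673343.
SE = √(0.245466 × 0.0015296) = 0.0193769.
z = (0.6048144 − 0.5476567)/0.0193769 = 0.0571577/0.0193769 = 2.9498.
p-value = P(Z < 2.950) ≈ 0.9984.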